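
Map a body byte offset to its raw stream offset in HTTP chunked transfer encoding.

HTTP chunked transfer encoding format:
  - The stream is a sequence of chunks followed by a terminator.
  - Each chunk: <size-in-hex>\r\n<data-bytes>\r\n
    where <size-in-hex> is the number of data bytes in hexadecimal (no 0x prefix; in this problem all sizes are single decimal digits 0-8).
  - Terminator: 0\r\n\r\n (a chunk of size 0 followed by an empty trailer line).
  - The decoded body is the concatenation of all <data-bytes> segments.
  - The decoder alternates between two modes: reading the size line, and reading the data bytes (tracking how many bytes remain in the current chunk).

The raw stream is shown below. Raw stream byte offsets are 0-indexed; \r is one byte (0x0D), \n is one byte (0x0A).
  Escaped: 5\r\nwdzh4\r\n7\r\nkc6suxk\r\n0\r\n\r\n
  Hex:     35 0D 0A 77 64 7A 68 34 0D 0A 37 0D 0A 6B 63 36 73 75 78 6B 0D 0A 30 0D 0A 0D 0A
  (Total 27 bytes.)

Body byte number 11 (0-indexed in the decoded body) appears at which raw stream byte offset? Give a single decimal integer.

Answer: 19

Derivation:
Chunk 1: stream[0..1]='5' size=0x5=5, data at stream[3..8]='wdzh4' -> body[0..5], body so far='wdzh4'
Chunk 2: stream[10..11]='7' size=0x7=7, data at stream[13..20]='kc6suxk' -> body[5..12], body so far='wdzh4kc6suxk'
Chunk 3: stream[22..23]='0' size=0 (terminator). Final body='wdzh4kc6suxk' (12 bytes)
Body byte 11 at stream offset 19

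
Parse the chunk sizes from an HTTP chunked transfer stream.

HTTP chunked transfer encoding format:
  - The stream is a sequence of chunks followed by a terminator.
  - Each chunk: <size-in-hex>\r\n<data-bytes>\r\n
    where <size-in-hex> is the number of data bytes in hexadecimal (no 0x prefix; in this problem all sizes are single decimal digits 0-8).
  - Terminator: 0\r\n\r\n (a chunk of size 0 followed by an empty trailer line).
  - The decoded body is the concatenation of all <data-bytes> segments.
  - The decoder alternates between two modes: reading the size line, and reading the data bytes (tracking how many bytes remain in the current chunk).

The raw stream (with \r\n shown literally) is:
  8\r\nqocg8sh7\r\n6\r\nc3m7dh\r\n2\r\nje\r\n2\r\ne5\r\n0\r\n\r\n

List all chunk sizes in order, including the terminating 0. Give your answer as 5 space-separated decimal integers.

Chunk 1: stream[0..1]='8' size=0x8=8, data at stream[3..11]='qocg8sh7' -> body[0..8], body so far='qocg8sh7'
Chunk 2: stream[13..14]='6' size=0x6=6, data at stream[16..22]='c3m7dh' -> body[8..14], body so far='qocg8sh7c3m7dh'
Chunk 3: stream[24..25]='2' size=0x2=2, data at stream[27..29]='je' -> body[14..16], body so far='qocg8sh7c3m7dhje'
Chunk 4: stream[31..32]='2' size=0x2=2, data at stream[34..36]='e5' -> body[16..18], body so far='qocg8sh7c3m7dhjee5'
Chunk 5: stream[38..39]='0' size=0 (terminator). Final body='qocg8sh7c3m7dhjee5' (18 bytes)

Answer: 8 6 2 2 0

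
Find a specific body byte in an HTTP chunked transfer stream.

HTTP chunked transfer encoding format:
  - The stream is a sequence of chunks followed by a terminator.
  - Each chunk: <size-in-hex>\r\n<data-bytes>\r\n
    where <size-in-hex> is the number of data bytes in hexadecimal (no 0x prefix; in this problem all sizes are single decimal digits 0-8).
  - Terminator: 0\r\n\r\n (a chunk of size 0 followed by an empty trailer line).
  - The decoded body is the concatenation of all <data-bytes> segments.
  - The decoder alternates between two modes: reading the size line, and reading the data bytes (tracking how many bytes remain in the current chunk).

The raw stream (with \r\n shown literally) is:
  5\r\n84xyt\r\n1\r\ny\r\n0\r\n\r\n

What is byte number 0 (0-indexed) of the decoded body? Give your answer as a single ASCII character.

Answer: 8

Derivation:
Chunk 1: stream[0..1]='5' size=0x5=5, data at stream[3..8]='84xyt' -> body[0..5], body so far='84xyt'
Chunk 2: stream[10..11]='1' size=0x1=1, data at stream[13..14]='y' -> body[5..6], body so far='84xyty'
Chunk 3: stream[16..17]='0' size=0 (terminator). Final body='84xyty' (6 bytes)
Body byte 0 = '8'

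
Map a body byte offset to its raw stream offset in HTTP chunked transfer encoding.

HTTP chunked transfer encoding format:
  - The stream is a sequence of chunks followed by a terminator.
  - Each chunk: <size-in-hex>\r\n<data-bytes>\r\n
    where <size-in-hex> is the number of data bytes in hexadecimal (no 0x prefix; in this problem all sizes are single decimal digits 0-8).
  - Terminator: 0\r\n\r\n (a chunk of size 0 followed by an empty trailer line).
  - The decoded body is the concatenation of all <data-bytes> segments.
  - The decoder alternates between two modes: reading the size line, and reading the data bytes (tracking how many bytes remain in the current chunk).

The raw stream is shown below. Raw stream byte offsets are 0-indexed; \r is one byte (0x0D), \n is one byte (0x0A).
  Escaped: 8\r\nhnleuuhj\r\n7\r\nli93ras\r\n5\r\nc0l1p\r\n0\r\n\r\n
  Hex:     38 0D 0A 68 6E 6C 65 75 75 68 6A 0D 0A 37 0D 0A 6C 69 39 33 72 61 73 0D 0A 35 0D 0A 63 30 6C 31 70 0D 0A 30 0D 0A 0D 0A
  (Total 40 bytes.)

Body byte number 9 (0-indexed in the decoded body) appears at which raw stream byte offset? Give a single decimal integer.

Chunk 1: stream[0..1]='8' size=0x8=8, data at stream[3..11]='hnleuuhj' -> body[0..8], body so far='hnleuuhj'
Chunk 2: stream[13..14]='7' size=0x7=7, data at stream[16..23]='li93ras' -> body[8..15], body so far='hnleuuhjli93ras'
Chunk 3: stream[25..26]='5' size=0x5=5, data at stream[28..33]='c0l1p' -> body[15..20], body so far='hnleuuhjli93rasc0l1p'
Chunk 4: stream[35..36]='0' size=0 (terminator). Final body='hnleuuhjli93rasc0l1p' (20 bytes)
Body byte 9 at stream offset 17

Answer: 17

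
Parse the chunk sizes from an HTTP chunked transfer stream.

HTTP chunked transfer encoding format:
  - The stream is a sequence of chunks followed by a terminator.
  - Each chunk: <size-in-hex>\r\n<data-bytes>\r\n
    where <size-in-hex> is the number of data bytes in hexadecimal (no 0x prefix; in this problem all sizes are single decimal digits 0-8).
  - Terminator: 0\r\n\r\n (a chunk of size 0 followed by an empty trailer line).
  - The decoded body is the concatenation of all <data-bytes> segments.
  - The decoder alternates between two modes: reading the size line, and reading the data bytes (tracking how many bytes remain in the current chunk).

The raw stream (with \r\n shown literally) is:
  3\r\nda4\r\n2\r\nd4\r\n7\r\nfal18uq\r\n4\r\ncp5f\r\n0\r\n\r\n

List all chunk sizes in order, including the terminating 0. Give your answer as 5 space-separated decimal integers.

Answer: 3 2 7 4 0

Derivation:
Chunk 1: stream[0..1]='3' size=0x3=3, data at stream[3..6]='da4' -> body[0..3], body so far='da4'
Chunk 2: stream[8..9]='2' size=0x2=2, data at stream[11..13]='d4' -> body[3..5], body so far='da4d4'
Chunk 3: stream[15..16]='7' size=0x7=7, data at stream[18..25]='fal18uq' -> body[5..12], body so far='da4d4fal18uq'
Chunk 4: stream[27..28]='4' size=0x4=4, data at stream[30..34]='cp5f' -> body[12..16], body so far='da4d4fal18uqcp5f'
Chunk 5: stream[36..37]='0' size=0 (terminator). Final body='da4d4fal18uqcp5f' (16 bytes)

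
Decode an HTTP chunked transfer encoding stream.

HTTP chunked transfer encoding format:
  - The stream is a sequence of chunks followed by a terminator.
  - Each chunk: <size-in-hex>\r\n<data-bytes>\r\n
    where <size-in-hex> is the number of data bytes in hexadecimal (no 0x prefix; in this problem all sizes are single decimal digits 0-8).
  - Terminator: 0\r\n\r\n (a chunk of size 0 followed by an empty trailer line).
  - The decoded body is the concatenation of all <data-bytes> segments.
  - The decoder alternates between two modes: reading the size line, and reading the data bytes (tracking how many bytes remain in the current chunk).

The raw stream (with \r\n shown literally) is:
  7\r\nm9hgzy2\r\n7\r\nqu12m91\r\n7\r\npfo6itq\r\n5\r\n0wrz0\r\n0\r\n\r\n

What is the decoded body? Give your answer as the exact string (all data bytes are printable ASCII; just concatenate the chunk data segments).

Answer: m9hgzy2qu12m91pfo6itq0wrz0

Derivation:
Chunk 1: stream[0..1]='7' size=0x7=7, data at stream[3..10]='m9hgzy2' -> body[0..7], body so far='m9hgzy2'
Chunk 2: stream[12..13]='7' size=0x7=7, data at stream[15..22]='qu12m91' -> body[7..14], body so far='m9hgzy2qu12m91'
Chunk 3: stream[24..25]='7' size=0x7=7, data at stream[27..34]='pfo6itq' -> body[14..21], body so far='m9hgzy2qu12m91pfo6itq'
Chunk 4: stream[36..37]='5' size=0x5=5, data at stream[39..44]='0wrz0' -> body[21..26], body so far='m9hgzy2qu12m91pfo6itq0wrz0'
Chunk 5: stream[46..47]='0' size=0 (terminator). Final body='m9hgzy2qu12m91pfo6itq0wrz0' (26 bytes)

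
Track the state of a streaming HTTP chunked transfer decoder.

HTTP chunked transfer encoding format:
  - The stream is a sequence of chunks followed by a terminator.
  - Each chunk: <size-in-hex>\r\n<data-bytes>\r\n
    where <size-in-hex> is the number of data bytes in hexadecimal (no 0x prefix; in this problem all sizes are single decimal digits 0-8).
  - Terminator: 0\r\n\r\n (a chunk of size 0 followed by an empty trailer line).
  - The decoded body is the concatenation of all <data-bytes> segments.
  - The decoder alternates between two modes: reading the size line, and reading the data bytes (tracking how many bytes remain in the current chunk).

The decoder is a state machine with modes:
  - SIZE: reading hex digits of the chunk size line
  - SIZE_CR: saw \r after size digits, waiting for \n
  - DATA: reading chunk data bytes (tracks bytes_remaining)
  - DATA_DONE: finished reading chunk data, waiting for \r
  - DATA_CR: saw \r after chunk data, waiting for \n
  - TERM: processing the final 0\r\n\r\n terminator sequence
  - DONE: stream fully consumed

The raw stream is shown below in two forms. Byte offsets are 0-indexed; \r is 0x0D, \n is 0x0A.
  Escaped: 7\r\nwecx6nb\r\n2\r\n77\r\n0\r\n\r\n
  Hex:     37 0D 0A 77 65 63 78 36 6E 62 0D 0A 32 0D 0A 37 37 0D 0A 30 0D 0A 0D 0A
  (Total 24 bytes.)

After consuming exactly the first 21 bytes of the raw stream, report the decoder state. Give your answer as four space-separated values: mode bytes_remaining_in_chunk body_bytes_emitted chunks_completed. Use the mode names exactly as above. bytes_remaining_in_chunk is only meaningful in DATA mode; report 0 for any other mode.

Byte 0 = '7': mode=SIZE remaining=0 emitted=0 chunks_done=0
Byte 1 = 0x0D: mode=SIZE_CR remaining=0 emitted=0 chunks_done=0
Byte 2 = 0x0A: mode=DATA remaining=7 emitted=0 chunks_done=0
Byte 3 = 'w': mode=DATA remaining=6 emitted=1 chunks_done=0
Byte 4 = 'e': mode=DATA remaining=5 emitted=2 chunks_done=0
Byte 5 = 'c': mode=DATA remaining=4 emitted=3 chunks_done=0
Byte 6 = 'x': mode=DATA remaining=3 emitted=4 chunks_done=0
Byte 7 = '6': mode=DATA remaining=2 emitted=5 chunks_done=0
Byte 8 = 'n': mode=DATA remaining=1 emitted=6 chunks_done=0
Byte 9 = 'b': mode=DATA_DONE remaining=0 emitted=7 chunks_done=0
Byte 10 = 0x0D: mode=DATA_CR remaining=0 emitted=7 chunks_done=0
Byte 11 = 0x0A: mode=SIZE remaining=0 emitted=7 chunks_done=1
Byte 12 = '2': mode=SIZE remaining=0 emitted=7 chunks_done=1
Byte 13 = 0x0D: mode=SIZE_CR remaining=0 emitted=7 chunks_done=1
Byte 14 = 0x0A: mode=DATA remaining=2 emitted=7 chunks_done=1
Byte 15 = '7': mode=DATA remaining=1 emitted=8 chunks_done=1
Byte 16 = '7': mode=DATA_DONE remaining=0 emitted=9 chunks_done=1
Byte 17 = 0x0D: mode=DATA_CR remaining=0 emitted=9 chunks_done=1
Byte 18 = 0x0A: mode=SIZE remaining=0 emitted=9 chunks_done=2
Byte 19 = '0': mode=SIZE remaining=0 emitted=9 chunks_done=2
Byte 20 = 0x0D: mode=SIZE_CR remaining=0 emitted=9 chunks_done=2

Answer: SIZE_CR 0 9 2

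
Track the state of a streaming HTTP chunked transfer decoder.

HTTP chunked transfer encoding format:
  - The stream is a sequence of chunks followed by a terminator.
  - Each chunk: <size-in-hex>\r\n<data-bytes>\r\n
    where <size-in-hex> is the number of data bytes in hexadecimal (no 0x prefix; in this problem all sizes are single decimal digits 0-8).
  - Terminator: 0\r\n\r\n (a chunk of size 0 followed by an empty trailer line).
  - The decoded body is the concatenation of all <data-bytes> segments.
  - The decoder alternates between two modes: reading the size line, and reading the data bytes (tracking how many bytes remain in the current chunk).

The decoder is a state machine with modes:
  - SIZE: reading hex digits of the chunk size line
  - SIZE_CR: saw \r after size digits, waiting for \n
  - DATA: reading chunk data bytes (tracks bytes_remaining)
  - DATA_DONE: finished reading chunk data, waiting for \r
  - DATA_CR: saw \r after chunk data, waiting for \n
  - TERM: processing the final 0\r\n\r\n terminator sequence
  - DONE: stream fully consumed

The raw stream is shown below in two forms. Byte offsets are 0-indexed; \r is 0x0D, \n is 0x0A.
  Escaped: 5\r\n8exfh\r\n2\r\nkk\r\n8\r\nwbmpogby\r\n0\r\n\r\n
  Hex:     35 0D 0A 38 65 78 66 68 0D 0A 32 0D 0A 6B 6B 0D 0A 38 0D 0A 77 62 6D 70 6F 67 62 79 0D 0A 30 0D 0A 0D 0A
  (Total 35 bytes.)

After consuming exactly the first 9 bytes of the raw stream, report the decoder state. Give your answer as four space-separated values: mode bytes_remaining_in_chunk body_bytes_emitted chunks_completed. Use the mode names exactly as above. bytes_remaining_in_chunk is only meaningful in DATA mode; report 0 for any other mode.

Byte 0 = '5': mode=SIZE remaining=0 emitted=0 chunks_done=0
Byte 1 = 0x0D: mode=SIZE_CR remaining=0 emitted=0 chunks_done=0
Byte 2 = 0x0A: mode=DATA remaining=5 emitted=0 chunks_done=0
Byte 3 = '8': mode=DATA remaining=4 emitted=1 chunks_done=0
Byte 4 = 'e': mode=DATA remaining=3 emitted=2 chunks_done=0
Byte 5 = 'x': mode=DATA remaining=2 emitted=3 chunks_done=0
Byte 6 = 'f': mode=DATA remaining=1 emitted=4 chunks_done=0
Byte 7 = 'h': mode=DATA_DONE remaining=0 emitted=5 chunks_done=0
Byte 8 = 0x0D: mode=DATA_CR remaining=0 emitted=5 chunks_done=0

Answer: DATA_CR 0 5 0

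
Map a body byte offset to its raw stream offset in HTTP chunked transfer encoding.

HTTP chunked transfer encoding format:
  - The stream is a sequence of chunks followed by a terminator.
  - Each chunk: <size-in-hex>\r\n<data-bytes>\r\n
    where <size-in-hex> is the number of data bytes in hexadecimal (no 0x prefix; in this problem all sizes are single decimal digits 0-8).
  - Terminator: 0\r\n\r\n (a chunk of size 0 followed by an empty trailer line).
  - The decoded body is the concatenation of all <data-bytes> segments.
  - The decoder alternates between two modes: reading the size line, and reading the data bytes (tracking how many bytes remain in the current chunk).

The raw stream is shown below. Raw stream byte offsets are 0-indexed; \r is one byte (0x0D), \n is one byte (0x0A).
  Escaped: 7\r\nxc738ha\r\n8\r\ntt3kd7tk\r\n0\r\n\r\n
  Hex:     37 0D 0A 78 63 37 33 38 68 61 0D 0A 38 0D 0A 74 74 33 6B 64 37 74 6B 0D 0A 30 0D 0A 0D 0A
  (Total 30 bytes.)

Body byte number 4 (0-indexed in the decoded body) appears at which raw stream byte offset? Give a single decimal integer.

Answer: 7

Derivation:
Chunk 1: stream[0..1]='7' size=0x7=7, data at stream[3..10]='xc738ha' -> body[0..7], body so far='xc738ha'
Chunk 2: stream[12..13]='8' size=0x8=8, data at stream[15..23]='tt3kd7tk' -> body[7..15], body so far='xc738hatt3kd7tk'
Chunk 3: stream[25..26]='0' size=0 (terminator). Final body='xc738hatt3kd7tk' (15 bytes)
Body byte 4 at stream offset 7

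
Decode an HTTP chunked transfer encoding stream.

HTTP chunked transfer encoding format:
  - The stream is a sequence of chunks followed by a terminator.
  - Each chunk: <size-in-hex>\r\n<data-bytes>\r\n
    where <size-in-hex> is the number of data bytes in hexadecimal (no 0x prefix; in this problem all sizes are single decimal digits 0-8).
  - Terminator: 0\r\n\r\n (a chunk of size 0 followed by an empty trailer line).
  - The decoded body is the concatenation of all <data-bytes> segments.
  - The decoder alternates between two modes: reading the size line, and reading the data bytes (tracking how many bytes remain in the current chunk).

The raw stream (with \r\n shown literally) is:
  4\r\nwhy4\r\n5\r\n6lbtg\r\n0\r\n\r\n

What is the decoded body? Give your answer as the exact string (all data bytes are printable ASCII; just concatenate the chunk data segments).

Chunk 1: stream[0..1]='4' size=0x4=4, data at stream[3..7]='why4' -> body[0..4], body so far='why4'
Chunk 2: stream[9..10]='5' size=0x5=5, data at stream[12..17]='6lbtg' -> body[4..9], body so far='why46lbtg'
Chunk 3: stream[19..20]='0' size=0 (terminator). Final body='why46lbtg' (9 bytes)

Answer: why46lbtg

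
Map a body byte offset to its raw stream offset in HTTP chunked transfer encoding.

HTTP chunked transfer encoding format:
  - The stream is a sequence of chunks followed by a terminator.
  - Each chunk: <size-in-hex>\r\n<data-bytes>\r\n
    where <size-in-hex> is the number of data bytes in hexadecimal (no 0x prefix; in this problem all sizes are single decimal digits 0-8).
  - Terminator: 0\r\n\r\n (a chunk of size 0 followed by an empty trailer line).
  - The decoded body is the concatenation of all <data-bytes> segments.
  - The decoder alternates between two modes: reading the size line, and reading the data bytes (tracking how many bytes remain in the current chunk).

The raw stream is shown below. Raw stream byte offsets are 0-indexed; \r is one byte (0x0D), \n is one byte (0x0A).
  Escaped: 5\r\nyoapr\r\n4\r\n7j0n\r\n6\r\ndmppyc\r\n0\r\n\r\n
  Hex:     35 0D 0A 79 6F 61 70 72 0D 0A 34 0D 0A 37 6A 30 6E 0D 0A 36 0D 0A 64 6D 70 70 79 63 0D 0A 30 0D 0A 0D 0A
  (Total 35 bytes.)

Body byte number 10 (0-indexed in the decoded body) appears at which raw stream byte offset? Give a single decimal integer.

Answer: 23

Derivation:
Chunk 1: stream[0..1]='5' size=0x5=5, data at stream[3..8]='yoapr' -> body[0..5], body so far='yoapr'
Chunk 2: stream[10..11]='4' size=0x4=4, data at stream[13..17]='7j0n' -> body[5..9], body so far='yoapr7j0n'
Chunk 3: stream[19..20]='6' size=0x6=6, data at stream[22..28]='dmppyc' -> body[9..15], body so far='yoapr7j0ndmppyc'
Chunk 4: stream[30..31]='0' size=0 (terminator). Final body='yoapr7j0ndmppyc' (15 bytes)
Body byte 10 at stream offset 23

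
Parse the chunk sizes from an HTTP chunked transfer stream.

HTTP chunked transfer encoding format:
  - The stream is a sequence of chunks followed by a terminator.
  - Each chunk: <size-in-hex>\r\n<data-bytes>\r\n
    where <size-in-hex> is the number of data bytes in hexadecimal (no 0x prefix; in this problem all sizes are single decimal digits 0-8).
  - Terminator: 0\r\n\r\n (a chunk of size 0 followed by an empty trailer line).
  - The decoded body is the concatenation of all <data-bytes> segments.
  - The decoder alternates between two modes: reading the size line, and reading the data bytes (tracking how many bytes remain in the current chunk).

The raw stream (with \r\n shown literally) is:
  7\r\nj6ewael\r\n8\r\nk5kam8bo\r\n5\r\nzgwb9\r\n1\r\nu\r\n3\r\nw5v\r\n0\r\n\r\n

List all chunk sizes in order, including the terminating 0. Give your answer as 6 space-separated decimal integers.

Answer: 7 8 5 1 3 0

Derivation:
Chunk 1: stream[0..1]='7' size=0x7=7, data at stream[3..10]='j6ewael' -> body[0..7], body so far='j6ewael'
Chunk 2: stream[12..13]='8' size=0x8=8, data at stream[15..23]='k5kam8bo' -> body[7..15], body so far='j6ewaelk5kam8bo'
Chunk 3: stream[25..26]='5' size=0x5=5, data at stream[28..33]='zgwb9' -> body[15..20], body so far='j6ewaelk5kam8bozgwb9'
Chunk 4: stream[35..36]='1' size=0x1=1, data at stream[38..39]='u' -> body[20..21], body so far='j6ewaelk5kam8bozgwb9u'
Chunk 5: stream[41..42]='3' size=0x3=3, data at stream[44..47]='w5v' -> body[21..24], body so far='j6ewaelk5kam8bozgwb9uw5v'
Chunk 6: stream[49..50]='0' size=0 (terminator). Final body='j6ewaelk5kam8bozgwb9uw5v' (24 bytes)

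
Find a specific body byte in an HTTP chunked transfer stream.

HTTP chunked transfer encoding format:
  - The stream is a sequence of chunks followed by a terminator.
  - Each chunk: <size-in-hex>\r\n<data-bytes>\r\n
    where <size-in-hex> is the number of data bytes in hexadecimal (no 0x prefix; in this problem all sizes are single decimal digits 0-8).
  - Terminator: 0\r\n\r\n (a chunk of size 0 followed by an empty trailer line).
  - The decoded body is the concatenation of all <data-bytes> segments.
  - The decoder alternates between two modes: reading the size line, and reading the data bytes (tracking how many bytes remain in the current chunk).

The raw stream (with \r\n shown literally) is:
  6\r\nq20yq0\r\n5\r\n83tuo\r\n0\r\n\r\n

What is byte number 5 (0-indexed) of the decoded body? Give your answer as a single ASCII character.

Chunk 1: stream[0..1]='6' size=0x6=6, data at stream[3..9]='q20yq0' -> body[0..6], body so far='q20yq0'
Chunk 2: stream[11..12]='5' size=0x5=5, data at stream[14..19]='83tuo' -> body[6..11], body so far='q20yq083tuo'
Chunk 3: stream[21..22]='0' size=0 (terminator). Final body='q20yq083tuo' (11 bytes)
Body byte 5 = '0'

Answer: 0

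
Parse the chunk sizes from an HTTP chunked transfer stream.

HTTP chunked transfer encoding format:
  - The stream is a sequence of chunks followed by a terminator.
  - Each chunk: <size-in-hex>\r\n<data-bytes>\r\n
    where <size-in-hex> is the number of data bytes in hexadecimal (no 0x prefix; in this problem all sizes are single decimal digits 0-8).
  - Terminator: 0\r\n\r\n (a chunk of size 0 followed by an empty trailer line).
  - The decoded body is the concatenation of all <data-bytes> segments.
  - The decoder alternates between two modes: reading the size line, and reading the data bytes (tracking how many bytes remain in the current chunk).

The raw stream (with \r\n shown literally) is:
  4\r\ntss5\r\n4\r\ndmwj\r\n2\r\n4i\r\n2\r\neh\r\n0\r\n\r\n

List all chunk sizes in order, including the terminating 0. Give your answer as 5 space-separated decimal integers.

Answer: 4 4 2 2 0

Derivation:
Chunk 1: stream[0..1]='4' size=0x4=4, data at stream[3..7]='tss5' -> body[0..4], body so far='tss5'
Chunk 2: stream[9..10]='4' size=0x4=4, data at stream[12..16]='dmwj' -> body[4..8], body so far='tss5dmwj'
Chunk 3: stream[18..19]='2' size=0x2=2, data at stream[21..23]='4i' -> body[8..10], body so far='tss5dmwj4i'
Chunk 4: stream[25..26]='2' size=0x2=2, data at stream[28..30]='eh' -> body[10..12], body so far='tss5dmwj4ieh'
Chunk 5: stream[32..33]='0' size=0 (terminator). Final body='tss5dmwj4ieh' (12 bytes)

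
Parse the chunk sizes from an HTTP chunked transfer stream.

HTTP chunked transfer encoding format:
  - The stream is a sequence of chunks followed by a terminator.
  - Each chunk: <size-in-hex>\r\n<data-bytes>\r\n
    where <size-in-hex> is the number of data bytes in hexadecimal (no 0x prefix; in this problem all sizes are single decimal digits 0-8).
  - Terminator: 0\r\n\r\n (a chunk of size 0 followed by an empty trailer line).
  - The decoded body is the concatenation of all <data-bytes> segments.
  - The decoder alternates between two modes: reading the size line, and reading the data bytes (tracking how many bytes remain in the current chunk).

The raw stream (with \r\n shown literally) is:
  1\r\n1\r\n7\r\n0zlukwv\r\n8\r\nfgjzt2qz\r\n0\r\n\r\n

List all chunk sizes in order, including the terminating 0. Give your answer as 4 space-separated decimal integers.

Answer: 1 7 8 0

Derivation:
Chunk 1: stream[0..1]='1' size=0x1=1, data at stream[3..4]='1' -> body[0..1], body so far='1'
Chunk 2: stream[6..7]='7' size=0x7=7, data at stream[9..16]='0zlukwv' -> body[1..8], body so far='10zlukwv'
Chunk 3: stream[18..19]='8' size=0x8=8, data at stream[21..29]='fgjzt2qz' -> body[8..16], body so far='10zlukwvfgjzt2qz'
Chunk 4: stream[31..32]='0' size=0 (terminator). Final body='10zlukwvfgjzt2qz' (16 bytes)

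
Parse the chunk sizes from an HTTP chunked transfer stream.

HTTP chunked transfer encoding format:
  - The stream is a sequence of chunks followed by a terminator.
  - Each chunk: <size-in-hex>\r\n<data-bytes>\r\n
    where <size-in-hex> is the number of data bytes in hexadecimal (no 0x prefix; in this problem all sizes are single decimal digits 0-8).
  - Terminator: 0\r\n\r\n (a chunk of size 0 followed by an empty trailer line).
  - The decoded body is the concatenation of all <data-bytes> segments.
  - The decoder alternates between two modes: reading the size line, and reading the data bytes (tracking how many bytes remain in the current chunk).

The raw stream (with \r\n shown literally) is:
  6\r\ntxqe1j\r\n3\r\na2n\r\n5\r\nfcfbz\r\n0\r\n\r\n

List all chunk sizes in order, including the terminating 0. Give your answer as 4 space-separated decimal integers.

Chunk 1: stream[0..1]='6' size=0x6=6, data at stream[3..9]='txqe1j' -> body[0..6], body so far='txqe1j'
Chunk 2: stream[11..12]='3' size=0x3=3, data at stream[14..17]='a2n' -> body[6..9], body so far='txqe1ja2n'
Chunk 3: stream[19..20]='5' size=0x5=5, data at stream[22..27]='fcfbz' -> body[9..14], body so far='txqe1ja2nfcfbz'
Chunk 4: stream[29..30]='0' size=0 (terminator). Final body='txqe1ja2nfcfbz' (14 bytes)

Answer: 6 3 5 0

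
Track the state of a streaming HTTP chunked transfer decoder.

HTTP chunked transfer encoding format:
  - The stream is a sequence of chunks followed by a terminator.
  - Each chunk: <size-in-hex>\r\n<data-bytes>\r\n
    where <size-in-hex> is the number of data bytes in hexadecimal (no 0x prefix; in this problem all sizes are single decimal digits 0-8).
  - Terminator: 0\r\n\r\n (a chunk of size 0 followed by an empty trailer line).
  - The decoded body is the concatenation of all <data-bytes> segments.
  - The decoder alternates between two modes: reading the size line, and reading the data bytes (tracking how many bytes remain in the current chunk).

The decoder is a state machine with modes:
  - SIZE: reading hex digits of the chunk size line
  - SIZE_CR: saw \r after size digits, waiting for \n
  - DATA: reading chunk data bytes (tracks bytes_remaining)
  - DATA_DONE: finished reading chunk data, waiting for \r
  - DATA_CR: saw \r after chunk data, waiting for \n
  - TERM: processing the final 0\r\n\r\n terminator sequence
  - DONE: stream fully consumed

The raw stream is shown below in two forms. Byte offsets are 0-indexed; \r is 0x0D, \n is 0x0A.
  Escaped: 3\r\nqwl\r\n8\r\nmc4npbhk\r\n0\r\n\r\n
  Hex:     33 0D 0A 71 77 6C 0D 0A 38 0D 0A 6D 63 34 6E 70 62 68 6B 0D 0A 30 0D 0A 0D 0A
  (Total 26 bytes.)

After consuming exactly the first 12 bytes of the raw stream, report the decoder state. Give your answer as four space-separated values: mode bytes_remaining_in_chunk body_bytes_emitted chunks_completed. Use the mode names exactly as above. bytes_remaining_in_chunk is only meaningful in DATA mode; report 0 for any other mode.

Answer: DATA 7 4 1

Derivation:
Byte 0 = '3': mode=SIZE remaining=0 emitted=0 chunks_done=0
Byte 1 = 0x0D: mode=SIZE_CR remaining=0 emitted=0 chunks_done=0
Byte 2 = 0x0A: mode=DATA remaining=3 emitted=0 chunks_done=0
Byte 3 = 'q': mode=DATA remaining=2 emitted=1 chunks_done=0
Byte 4 = 'w': mode=DATA remaining=1 emitted=2 chunks_done=0
Byte 5 = 'l': mode=DATA_DONE remaining=0 emitted=3 chunks_done=0
Byte 6 = 0x0D: mode=DATA_CR remaining=0 emitted=3 chunks_done=0
Byte 7 = 0x0A: mode=SIZE remaining=0 emitted=3 chunks_done=1
Byte 8 = '8': mode=SIZE remaining=0 emitted=3 chunks_done=1
Byte 9 = 0x0D: mode=SIZE_CR remaining=0 emitted=3 chunks_done=1
Byte 10 = 0x0A: mode=DATA remaining=8 emitted=3 chunks_done=1
Byte 11 = 'm': mode=DATA remaining=7 emitted=4 chunks_done=1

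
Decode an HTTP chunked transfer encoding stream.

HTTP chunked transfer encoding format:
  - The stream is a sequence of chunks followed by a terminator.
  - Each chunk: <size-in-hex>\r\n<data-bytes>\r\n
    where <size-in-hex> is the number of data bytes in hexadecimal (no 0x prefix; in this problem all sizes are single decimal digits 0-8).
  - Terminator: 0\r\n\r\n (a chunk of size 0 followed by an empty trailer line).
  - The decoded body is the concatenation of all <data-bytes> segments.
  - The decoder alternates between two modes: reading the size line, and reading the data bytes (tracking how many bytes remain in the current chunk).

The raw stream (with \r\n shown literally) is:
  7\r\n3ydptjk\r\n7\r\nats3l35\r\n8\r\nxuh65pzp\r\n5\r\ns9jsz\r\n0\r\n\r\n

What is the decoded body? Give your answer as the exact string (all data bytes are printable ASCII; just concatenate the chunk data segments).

Answer: 3ydptjkats3l35xuh65pzps9jsz

Derivation:
Chunk 1: stream[0..1]='7' size=0x7=7, data at stream[3..10]='3ydptjk' -> body[0..7], body so far='3ydptjk'
Chunk 2: stream[12..13]='7' size=0x7=7, data at stream[15..22]='ats3l35' -> body[7..14], body so far='3ydptjkats3l35'
Chunk 3: stream[24..25]='8' size=0x8=8, data at stream[27..35]='xuh65pzp' -> body[14..22], body so far='3ydptjkats3l35xuh65pzp'
Chunk 4: stream[37..38]='5' size=0x5=5, data at stream[40..45]='s9jsz' -> body[22..27], body so far='3ydptjkats3l35xuh65pzps9jsz'
Chunk 5: stream[47..48]='0' size=0 (terminator). Final body='3ydptjkats3l35xuh65pzps9jsz' (27 bytes)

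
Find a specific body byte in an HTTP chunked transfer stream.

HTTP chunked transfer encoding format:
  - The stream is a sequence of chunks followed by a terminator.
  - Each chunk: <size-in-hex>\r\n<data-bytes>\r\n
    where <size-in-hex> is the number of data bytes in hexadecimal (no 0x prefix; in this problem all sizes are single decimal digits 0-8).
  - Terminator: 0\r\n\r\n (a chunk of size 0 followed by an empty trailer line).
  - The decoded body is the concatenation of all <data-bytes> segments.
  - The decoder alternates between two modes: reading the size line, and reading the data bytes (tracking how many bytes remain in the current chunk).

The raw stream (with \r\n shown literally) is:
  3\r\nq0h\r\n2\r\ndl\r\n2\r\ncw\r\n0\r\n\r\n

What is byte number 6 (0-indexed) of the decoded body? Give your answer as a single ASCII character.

Chunk 1: stream[0..1]='3' size=0x3=3, data at stream[3..6]='q0h' -> body[0..3], body so far='q0h'
Chunk 2: stream[8..9]='2' size=0x2=2, data at stream[11..13]='dl' -> body[3..5], body so far='q0hdl'
Chunk 3: stream[15..16]='2' size=0x2=2, data at stream[18..20]='cw' -> body[5..7], body so far='q0hdlcw'
Chunk 4: stream[22..23]='0' size=0 (terminator). Final body='q0hdlcw' (7 bytes)
Body byte 6 = 'w'

Answer: w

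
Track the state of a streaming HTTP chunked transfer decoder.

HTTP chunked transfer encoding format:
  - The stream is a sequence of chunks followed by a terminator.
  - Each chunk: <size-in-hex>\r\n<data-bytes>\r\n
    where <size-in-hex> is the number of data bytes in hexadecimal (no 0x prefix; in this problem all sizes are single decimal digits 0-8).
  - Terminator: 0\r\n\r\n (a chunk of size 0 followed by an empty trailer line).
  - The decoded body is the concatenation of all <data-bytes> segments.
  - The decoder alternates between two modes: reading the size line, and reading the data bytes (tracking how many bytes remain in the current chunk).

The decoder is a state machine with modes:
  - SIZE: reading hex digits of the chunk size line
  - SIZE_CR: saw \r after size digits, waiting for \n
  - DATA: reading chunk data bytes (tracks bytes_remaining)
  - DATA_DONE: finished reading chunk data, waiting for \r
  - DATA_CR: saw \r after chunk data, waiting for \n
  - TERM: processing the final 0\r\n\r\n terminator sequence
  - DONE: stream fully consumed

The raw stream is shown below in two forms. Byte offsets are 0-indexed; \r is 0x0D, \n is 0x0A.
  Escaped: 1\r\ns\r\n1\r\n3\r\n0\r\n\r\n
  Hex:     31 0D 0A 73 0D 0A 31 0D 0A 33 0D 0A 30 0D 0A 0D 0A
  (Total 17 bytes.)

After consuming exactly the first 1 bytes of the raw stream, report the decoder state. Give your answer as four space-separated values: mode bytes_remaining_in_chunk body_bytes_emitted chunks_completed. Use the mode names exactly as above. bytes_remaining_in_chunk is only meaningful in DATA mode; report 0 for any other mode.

Answer: SIZE 0 0 0

Derivation:
Byte 0 = '1': mode=SIZE remaining=0 emitted=0 chunks_done=0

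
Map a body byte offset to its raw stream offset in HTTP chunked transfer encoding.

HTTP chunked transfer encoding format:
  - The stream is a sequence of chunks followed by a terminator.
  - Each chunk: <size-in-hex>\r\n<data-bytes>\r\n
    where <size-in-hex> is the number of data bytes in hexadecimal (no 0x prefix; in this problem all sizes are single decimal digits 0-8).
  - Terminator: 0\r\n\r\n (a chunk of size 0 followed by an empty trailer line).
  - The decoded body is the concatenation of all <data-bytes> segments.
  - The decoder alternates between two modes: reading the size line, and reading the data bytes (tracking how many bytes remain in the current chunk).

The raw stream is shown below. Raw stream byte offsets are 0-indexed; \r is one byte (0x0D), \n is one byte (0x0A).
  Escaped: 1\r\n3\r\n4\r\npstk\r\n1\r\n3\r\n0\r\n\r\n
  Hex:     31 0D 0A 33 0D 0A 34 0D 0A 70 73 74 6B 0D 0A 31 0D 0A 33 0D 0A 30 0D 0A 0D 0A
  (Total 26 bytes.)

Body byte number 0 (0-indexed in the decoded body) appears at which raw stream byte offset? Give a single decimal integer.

Answer: 3

Derivation:
Chunk 1: stream[0..1]='1' size=0x1=1, data at stream[3..4]='3' -> body[0..1], body so far='3'
Chunk 2: stream[6..7]='4' size=0x4=4, data at stream[9..13]='pstk' -> body[1..5], body so far='3pstk'
Chunk 3: stream[15..16]='1' size=0x1=1, data at stream[18..19]='3' -> body[5..6], body so far='3pstk3'
Chunk 4: stream[21..22]='0' size=0 (terminator). Final body='3pstk3' (6 bytes)
Body byte 0 at stream offset 3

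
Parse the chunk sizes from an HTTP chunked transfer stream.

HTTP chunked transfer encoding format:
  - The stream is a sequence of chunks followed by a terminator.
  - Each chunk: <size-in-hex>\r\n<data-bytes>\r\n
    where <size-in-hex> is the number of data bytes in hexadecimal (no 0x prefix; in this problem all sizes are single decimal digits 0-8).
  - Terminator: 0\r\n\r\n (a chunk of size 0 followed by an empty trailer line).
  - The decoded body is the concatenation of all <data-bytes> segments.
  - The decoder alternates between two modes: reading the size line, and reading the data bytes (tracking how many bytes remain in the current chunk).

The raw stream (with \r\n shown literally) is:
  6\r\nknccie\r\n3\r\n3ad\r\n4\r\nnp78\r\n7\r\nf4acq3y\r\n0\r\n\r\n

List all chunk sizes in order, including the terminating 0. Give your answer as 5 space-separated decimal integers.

Answer: 6 3 4 7 0

Derivation:
Chunk 1: stream[0..1]='6' size=0x6=6, data at stream[3..9]='knccie' -> body[0..6], body so far='knccie'
Chunk 2: stream[11..12]='3' size=0x3=3, data at stream[14..17]='3ad' -> body[6..9], body so far='knccie3ad'
Chunk 3: stream[19..20]='4' size=0x4=4, data at stream[22..26]='np78' -> body[9..13], body so far='knccie3adnp78'
Chunk 4: stream[28..29]='7' size=0x7=7, data at stream[31..38]='f4acq3y' -> body[13..20], body so far='knccie3adnp78f4acq3y'
Chunk 5: stream[40..41]='0' size=0 (terminator). Final body='knccie3adnp78f4acq3y' (20 bytes)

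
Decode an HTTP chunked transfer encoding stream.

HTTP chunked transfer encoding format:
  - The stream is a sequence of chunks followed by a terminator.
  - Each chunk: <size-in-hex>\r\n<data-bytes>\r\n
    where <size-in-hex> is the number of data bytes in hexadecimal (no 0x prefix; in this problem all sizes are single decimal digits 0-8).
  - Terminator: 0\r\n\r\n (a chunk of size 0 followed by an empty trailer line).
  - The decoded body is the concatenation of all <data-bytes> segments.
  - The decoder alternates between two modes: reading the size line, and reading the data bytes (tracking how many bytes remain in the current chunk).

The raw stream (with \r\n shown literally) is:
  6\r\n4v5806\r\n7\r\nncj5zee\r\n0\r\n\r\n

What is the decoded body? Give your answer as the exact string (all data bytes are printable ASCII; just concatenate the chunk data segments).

Answer: 4v5806ncj5zee

Derivation:
Chunk 1: stream[0..1]='6' size=0x6=6, data at stream[3..9]='4v5806' -> body[0..6], body so far='4v5806'
Chunk 2: stream[11..12]='7' size=0x7=7, data at stream[14..21]='ncj5zee' -> body[6..13], body so far='4v5806ncj5zee'
Chunk 3: stream[23..24]='0' size=0 (terminator). Final body='4v5806ncj5zee' (13 bytes)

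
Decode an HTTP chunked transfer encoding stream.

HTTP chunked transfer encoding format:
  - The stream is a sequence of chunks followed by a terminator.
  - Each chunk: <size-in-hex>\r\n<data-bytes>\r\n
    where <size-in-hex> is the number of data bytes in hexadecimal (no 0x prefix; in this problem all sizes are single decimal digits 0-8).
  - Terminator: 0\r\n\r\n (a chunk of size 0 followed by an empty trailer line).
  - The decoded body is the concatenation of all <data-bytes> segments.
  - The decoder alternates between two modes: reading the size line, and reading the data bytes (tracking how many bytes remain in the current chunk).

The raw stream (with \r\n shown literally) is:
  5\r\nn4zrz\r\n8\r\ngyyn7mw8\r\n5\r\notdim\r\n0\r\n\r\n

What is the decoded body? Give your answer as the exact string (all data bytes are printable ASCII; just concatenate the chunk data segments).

Chunk 1: stream[0..1]='5' size=0x5=5, data at stream[3..8]='n4zrz' -> body[0..5], body so far='n4zrz'
Chunk 2: stream[10..11]='8' size=0x8=8, data at stream[13..21]='gyyn7mw8' -> body[5..13], body so far='n4zrzgyyn7mw8'
Chunk 3: stream[23..24]='5' size=0x5=5, data at stream[26..31]='otdim' -> body[13..18], body so far='n4zrzgyyn7mw8otdim'
Chunk 4: stream[33..34]='0' size=0 (terminator). Final body='n4zrzgyyn7mw8otdim' (18 bytes)

Answer: n4zrzgyyn7mw8otdim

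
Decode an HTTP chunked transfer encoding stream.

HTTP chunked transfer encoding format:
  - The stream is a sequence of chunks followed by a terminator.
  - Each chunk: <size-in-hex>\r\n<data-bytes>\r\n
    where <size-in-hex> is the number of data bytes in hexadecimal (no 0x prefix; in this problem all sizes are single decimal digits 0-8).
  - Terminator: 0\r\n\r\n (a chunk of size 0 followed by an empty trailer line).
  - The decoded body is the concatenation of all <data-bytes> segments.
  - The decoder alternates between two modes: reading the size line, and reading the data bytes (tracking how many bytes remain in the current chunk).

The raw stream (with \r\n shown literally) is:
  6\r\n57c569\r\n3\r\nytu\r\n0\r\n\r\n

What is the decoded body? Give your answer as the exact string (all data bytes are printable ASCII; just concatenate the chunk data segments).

Chunk 1: stream[0..1]='6' size=0x6=6, data at stream[3..9]='57c569' -> body[0..6], body so far='57c569'
Chunk 2: stream[11..12]='3' size=0x3=3, data at stream[14..17]='ytu' -> body[6..9], body so far='57c569ytu'
Chunk 3: stream[19..20]='0' size=0 (terminator). Final body='57c569ytu' (9 bytes)

Answer: 57c569ytu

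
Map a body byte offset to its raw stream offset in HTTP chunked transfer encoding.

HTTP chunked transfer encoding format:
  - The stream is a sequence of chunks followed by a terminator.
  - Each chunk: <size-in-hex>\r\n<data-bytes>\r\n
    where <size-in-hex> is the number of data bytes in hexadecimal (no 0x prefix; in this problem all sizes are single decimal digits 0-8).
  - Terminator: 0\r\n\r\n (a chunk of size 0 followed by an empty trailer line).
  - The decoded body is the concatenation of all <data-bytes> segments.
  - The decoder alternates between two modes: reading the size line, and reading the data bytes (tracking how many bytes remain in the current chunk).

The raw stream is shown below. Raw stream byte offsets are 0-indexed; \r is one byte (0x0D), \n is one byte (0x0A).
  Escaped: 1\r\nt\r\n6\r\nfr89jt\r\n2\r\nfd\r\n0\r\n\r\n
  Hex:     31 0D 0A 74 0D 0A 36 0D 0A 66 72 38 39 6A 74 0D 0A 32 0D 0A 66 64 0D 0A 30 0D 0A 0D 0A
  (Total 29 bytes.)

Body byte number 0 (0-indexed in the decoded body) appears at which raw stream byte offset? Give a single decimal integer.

Answer: 3

Derivation:
Chunk 1: stream[0..1]='1' size=0x1=1, data at stream[3..4]='t' -> body[0..1], body so far='t'
Chunk 2: stream[6..7]='6' size=0x6=6, data at stream[9..15]='fr89jt' -> body[1..7], body so far='tfr89jt'
Chunk 3: stream[17..18]='2' size=0x2=2, data at stream[20..22]='fd' -> body[7..9], body so far='tfr89jtfd'
Chunk 4: stream[24..25]='0' size=0 (terminator). Final body='tfr89jtfd' (9 bytes)
Body byte 0 at stream offset 3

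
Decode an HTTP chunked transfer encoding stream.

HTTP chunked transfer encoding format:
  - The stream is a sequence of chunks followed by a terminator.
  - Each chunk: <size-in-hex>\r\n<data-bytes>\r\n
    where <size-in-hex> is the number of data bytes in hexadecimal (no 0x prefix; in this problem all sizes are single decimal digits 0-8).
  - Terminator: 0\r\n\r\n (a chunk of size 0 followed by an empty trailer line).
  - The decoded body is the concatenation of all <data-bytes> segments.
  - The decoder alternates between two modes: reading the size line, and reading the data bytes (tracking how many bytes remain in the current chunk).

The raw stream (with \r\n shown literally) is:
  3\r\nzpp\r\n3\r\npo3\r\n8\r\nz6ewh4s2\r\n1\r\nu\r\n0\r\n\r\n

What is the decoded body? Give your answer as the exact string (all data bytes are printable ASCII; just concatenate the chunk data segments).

Answer: zpppo3z6ewh4s2u

Derivation:
Chunk 1: stream[0..1]='3' size=0x3=3, data at stream[3..6]='zpp' -> body[0..3], body so far='zpp'
Chunk 2: stream[8..9]='3' size=0x3=3, data at stream[11..14]='po3' -> body[3..6], body so far='zpppo3'
Chunk 3: stream[16..17]='8' size=0x8=8, data at stream[19..27]='z6ewh4s2' -> body[6..14], body so far='zpppo3z6ewh4s2'
Chunk 4: stream[29..30]='1' size=0x1=1, data at stream[32..33]='u' -> body[14..15], body so far='zpppo3z6ewh4s2u'
Chunk 5: stream[35..36]='0' size=0 (terminator). Final body='zpppo3z6ewh4s2u' (15 bytes)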